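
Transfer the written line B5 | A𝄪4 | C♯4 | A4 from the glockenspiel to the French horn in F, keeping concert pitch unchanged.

F#8 E##7 G#6 E7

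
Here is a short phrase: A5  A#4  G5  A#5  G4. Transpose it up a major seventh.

A5 becomes G#6
A#4 becomes G##5
G5 becomes F#6
A#5 becomes G##6
G4 becomes F#5

G#6 G##5 F#6 G##6 F#5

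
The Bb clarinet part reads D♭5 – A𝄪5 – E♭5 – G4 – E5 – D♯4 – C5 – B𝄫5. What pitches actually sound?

The Bb clarinet sounds a major second below written, so transpose each written note down a major second.
Db5 to Cb5
A##5 to G##5
Eb5 to Db5
G4 to F4
E5 to D5
D#4 to C#4
C5 to Bb4
Bbb5 to Abb5

Cb5 G##5 Db5 F4 D5 C#4 Bb4 Abb5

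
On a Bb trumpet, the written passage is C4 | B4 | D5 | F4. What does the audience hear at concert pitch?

Written C4 on the Bb trumpet sounds as Bb3, a major second lower; apply that shift to every note.
C4 becomes Bb3
B4 becomes A4
D5 becomes C5
F4 becomes Eb4

Bb3 A4 C5 Eb4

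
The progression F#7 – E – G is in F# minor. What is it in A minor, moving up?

A7 G Bb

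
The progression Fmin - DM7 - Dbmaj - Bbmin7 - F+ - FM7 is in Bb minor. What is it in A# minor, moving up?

Bb minor up to A# minor is an augmented seventh; each chord root moves by that interval while the quality stays the same.
Fmin: root F up an augmented seventh → E#, giving E#min.
DM7: root D up an augmented seventh → C##, giving C##M7.
Dbmaj: root Db up an augmented seventh → C#, giving C#maj.
Bbmin7: root Bb up an augmented seventh → A#, giving A#min7.
F+: root F up an augmented seventh → E#, giving E#+.
FM7: root F up an augmented seventh → E#, giving E#M7.

E#min C##M7 C#maj A#min7 E#+ E#M7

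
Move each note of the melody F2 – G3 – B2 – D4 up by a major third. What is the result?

A2 B3 D#3 F#4

F2 up a major third is A2.
G3: a third up reaches B, and 4 semitones makes it B3.
A major third up from B2 gives D#3.
A major third up from D4 gives F#4.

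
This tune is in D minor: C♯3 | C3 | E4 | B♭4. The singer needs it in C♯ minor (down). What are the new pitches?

From D down to C♯ is a minor second; apply that to each pitch.
C#3 to B#2
C3 to B2
E4 to D#4
Bb4 to A4

B#2 B2 D#4 A4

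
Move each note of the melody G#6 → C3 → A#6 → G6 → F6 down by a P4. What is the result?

D#6 G2 E#6 D6 C6

G#6: a fourth down reaches D, and 5 semitones makes it D#6.
C3 down a perfect fourth is G2.
A#6 down a perfect fourth is E#6.
G6: a fourth down reaches D, and 5 semitones makes it D6.
A perfect fourth down from F6 gives C6.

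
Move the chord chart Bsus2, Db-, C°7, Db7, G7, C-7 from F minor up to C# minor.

F minor up to C# minor is an augmented fifth; each chord root moves by that interval while the quality stays the same.
Bsus2: root B up an augmented fifth → F##, giving F##sus2.
Db-: root Db up an augmented fifth → A, giving A-.
C°7: root C up an augmented fifth → G#, giving G#°7.
Db7: root Db up an augmented fifth → A, giving A7.
G7: root G up an augmented fifth → D#, giving D#7.
C-7: root C up an augmented fifth → G#, giving G#-7.

F##sus2 A- G#°7 A7 D#7 G#-7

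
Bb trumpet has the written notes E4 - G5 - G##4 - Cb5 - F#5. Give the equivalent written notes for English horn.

First find concert pitch: the Bb trumpet sounds a major second below written, so E4 G5 G##4 Cb5 F#5 sounds D4 F5 F##4 Bbb4 E5.
Then write for English horn: it sounds a perfect fifth below written, so the part must be a perfect fifth above concert.
D4 → A4
F5 → C6
F##4 → C##5
Bbb4 → Fb5
E5 → B5

A4 C6 C##5 Fb5 B5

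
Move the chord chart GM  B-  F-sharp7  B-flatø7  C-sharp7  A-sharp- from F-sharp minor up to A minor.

BbM D- A7 Dbø7 E7 C#-

F-sharp minor up to A minor is a minor third; each chord root moves by that interval while the quality stays the same.
GM: root G up a minor third → Bb, giving BbM.
B-: root B up a minor third → D, giving D-.
F-sharp7: root F-sharp up a minor third → A, giving A7.
B-flatø7: root B-flat up a minor third → Db, giving Dbø7.
C-sharp7: root C-sharp up a minor third → E, giving E7.
A-sharp-: root A-sharp up a minor third → C#, giving C#-.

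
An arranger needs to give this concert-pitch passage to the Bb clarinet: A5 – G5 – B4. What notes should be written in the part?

B5 A5 C#5

Written C4 sounds as Bb3 on the Bb clarinet, so concert pitches are written a major second up.
A5 → B5
G5 → A5
B4 → C#5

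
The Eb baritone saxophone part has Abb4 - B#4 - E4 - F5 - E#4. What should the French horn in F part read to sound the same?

First find concert pitch: the Eb baritone saxophone sounds a major thirteenth below written, so Abb4 B#4 E4 F5 E#4 sounds Cbb3 D#3 G2 Ab3 G#2.
Then write for French horn in F: it sounds a perfect fifth below written, so the part must be a perfect fifth above concert.
Cbb3 → Gbb3
D#3 → A#3
G2 → D3
Ab3 → Eb4
G#2 → D#3

Gbb3 A#3 D3 Eb4 D#3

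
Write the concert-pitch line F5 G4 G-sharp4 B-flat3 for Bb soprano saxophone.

The Bb soprano saxophone sounds a major second below written, so the written part must be a major second above concert — transpose each note up.
F5 → G5
G4 → A4
G#4 → A#4
Bb3 → C4

G5 A4 A#4 C4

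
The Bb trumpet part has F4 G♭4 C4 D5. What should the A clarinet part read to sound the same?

First find concert pitch: the Bb trumpet sounds a major second below written, so F4 G♭4 C4 D5 sounds Eb4 Fb4 Bb3 C5.
Then write for A clarinet: it sounds a minor third below written, so the part must be a minor third above concert.
Eb4 → Gb4
Fb4 → Abb4
Bb3 → Db4
C5 → Eb5

Gb4 Abb4 Db4 Eb5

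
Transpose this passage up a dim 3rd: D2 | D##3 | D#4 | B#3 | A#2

D2 to Fb2
D##3 to F#3
D#4 to F4
B#3 to D4
A#2 to C3

Fb2 F#3 F4 D4 C3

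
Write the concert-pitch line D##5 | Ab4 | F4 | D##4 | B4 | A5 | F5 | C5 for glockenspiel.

The glockenspiel sounds a perfect fifteenth above written, so the written part must be a perfect fifteenth below concert — transpose each note down.
D##5 to D##3
Ab4 to Ab2
F4 to F2
D##4 to D##2
B4 to B2
A5 to A3
F5 to F3
C5 to C3

D##3 Ab2 F2 D##2 B2 A3 F3 C3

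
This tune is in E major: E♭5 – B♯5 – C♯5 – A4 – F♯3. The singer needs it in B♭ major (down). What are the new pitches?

E major to B♭ major down is an augmented fourth, so every note moves down by that interval.
Eb5 becomes Bbb4
B#5 becomes F#5
C#5 becomes G4
A4 becomes Eb4
F#3 becomes C3

Bbb4 F#5 G4 Eb4 C3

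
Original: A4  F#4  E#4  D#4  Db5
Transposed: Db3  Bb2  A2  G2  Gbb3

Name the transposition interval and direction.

Take the first pair: A4 → Db3. A to D spans 12 letter names, so the interval is some kind of twelfth.
Db3 to A4 is 20 semitones, which makes it an augmented twelfth; the second version is lower, so the direction is down.
Checking another pair — Db5 → Gbb3 — gives the same interval.

down an augmented twelfth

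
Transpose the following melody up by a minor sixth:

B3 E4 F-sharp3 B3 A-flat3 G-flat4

B3 → G4
E4 → C5
F#3 → D4
B3 → G4
Ab3 → Fb4
Gb4 → Ebb5

G4 C5 D4 G4 Fb4 Ebb5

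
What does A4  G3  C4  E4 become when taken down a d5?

A diminished fifth down from A4 gives D#4.
G3: a fifth down reaches C, and 6 semitones makes it C#3.
C4: a fifth down reaches F, and 6 semitones makes it F#3.
E4: a fifth down reaches A, and 6 semitones makes it A#3.

D#4 C#3 F#3 A#3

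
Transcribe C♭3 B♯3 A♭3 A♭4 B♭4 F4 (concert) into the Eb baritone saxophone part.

Ab4 G##5 F5 F6 G6 D6

The Eb baritone saxophone sounds a major thirteenth below written, so the written part must be a major thirteenth above concert — transpose each note up.
Cb3 -> Ab4
B#3 -> G##5
Ab3 -> F5
Ab4 -> F6
Bb4 -> G6
F4 -> D6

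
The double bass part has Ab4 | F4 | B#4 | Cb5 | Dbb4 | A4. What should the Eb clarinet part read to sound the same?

First find concert pitch: the double bass sounds a perfect octave below written, so Ab4 F4 B#4 Cb5 Dbb4 A4 sounds Ab3 F3 B#3 Cb4 Dbb3 A3.
Then write for Eb clarinet: it sounds a minor third above written, so the part must be a minor third below concert.
Ab3 → F3
F3 → D3
B#3 → G##3
Cb4 → Ab3
Dbb3 → Bbb2
A3 → F#3

F3 D3 G##3 Ab3 Bbb2 F#3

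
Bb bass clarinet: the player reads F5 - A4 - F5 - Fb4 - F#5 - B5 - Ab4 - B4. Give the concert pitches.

Eb4 G3 Eb4 Ebb3 E4 A4 Gb3 A3

The Bb bass clarinet sounds a major ninth below written, so transpose each written note down a major ninth.
F5 gives Eb4
A4 gives G3
F5 gives Eb4
Fb4 gives Ebb3
F#5 gives E4
B5 gives A4
Ab4 gives Gb3
B4 gives A3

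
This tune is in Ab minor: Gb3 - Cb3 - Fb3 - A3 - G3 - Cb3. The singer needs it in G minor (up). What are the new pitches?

F4 Bb3 Eb4 G#4 F#4 Bb3

Ab minor to G minor up is a major seventh, so every note moves up by that interval.
Gb3 → F4
Cb3 → Bb3
Fb3 → Eb4
A3 → G#4
G3 → F#4
Cb3 → Bb3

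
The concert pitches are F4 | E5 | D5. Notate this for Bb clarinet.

The Bb clarinet sounds a major second below written, so the written part must be a major second above concert — transpose each note up.
F4 to G4
E5 to F#5
D5 to E5

G4 F#5 E5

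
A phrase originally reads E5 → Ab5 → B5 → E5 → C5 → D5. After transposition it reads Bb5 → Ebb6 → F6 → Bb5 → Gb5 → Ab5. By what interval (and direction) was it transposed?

up a diminished fifth

From E5 to Bb5 is 5 letter names — a fifth of some quality.
E5 to Bb5 is 6 semitones, which makes it a diminished fifth; the second version is higher, so the direction is up.
Checking another pair — D5 → Ab5 — gives the same interval.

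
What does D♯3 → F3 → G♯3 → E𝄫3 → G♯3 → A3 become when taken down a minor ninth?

C##2 E2 F##2 Db2 F##2 G#2

D#3 gives C##2
F3 gives E2
G#3 gives F##2
Ebb3 gives Db2
G#3 gives F##2
A3 gives G#2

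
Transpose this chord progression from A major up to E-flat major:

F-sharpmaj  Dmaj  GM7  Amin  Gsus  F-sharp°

A major up to E-flat major is a diminished fifth; each chord root moves by that interval while the quality stays the same.
F-sharpmaj: root F-sharp up a diminished fifth → C, giving Cmaj.
Dmaj: root D up a diminished fifth → Ab, giving Abmaj.
GM7: root G up a diminished fifth → Db, giving DbM7.
Amin: root A up a diminished fifth → Eb, giving Ebmin.
Gsus: root G up a diminished fifth → Db, giving Dbsus.
F-sharp°: root F-sharp up a diminished fifth → C, giving C°.

Cmaj Abmaj DbM7 Ebmin Dbsus C°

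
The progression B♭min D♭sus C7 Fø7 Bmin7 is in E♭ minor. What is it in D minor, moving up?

Amin Csus B7 Eø7 A#min7

E♭ minor up to D minor is a major seventh; each chord root moves by that interval while the quality stays the same.
B♭min: root B♭ up a major seventh → A, giving Amin.
D♭sus: root D♭ up a major seventh → C, giving Csus.
C7: root C up a major seventh → B, giving B7.
Fø7: root F up a major seventh → E, giving Eø7.
Bmin7: root B up a major seventh → A#, giving A#min7.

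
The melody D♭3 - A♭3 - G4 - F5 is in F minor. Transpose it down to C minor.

From F down to C is a perfect fourth; apply that to each pitch.
Db3 to Ab2
Ab3 to Eb3
G4 to D4
F5 to C5

Ab2 Eb3 D4 C5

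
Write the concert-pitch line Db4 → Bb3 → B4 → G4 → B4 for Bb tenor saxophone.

Eb5 C5 C#6 A5 C#6

The Bb tenor saxophone sounds a major ninth below written, so the written part must be a major ninth above concert — transpose each note up.
Db4 gives Eb5
Bb3 gives C5
B4 gives C#6
G4 gives A5
B4 gives C#6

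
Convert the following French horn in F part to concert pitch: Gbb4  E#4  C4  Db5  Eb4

Cbb4 A#3 F3 Gb4 Ab3

The French horn in F sounds a perfect fifth below written, so transpose each written note down a perfect fifth.
Gbb4 → Cbb4
E#4 → A#3
C4 → F3
Db5 → Gb4
Eb4 → Ab3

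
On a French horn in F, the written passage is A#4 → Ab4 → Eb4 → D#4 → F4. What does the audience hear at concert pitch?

The French horn in F sounds a perfect fifth below written, so transpose each written note down a perfect fifth.
A#4 gives D#4
Ab4 gives Db4
Eb4 gives Ab3
D#4 gives G#3
F4 gives Bb3

D#4 Db4 Ab3 G#3 Bb3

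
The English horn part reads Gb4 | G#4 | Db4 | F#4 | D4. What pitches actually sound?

Written C4 on the English horn sounds as F3, a perfect fifth lower; apply that shift to every note.
Gb4 -> Cb4
G#4 -> C#4
Db4 -> Gb3
F#4 -> B3
D4 -> G3

Cb4 C#4 Gb3 B3 G3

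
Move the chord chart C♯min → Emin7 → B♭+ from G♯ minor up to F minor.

G♯ minor up to F minor is a diminished seventh; each chord root moves by that interval while the quality stays the same.
C♯min: root C♯ up a diminished seventh → Bb, giving Bbmin.
Emin7: root E up a diminished seventh → Db, giving Dbmin7.
B♭+: root B♭ up a diminished seventh → Abb, giving Abb+.

Bbmin Dbmin7 Abb+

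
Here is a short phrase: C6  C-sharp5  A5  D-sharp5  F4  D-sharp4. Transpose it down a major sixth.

Eb5 E4 C5 F#4 Ab3 F#3

A major sixth down from C6 gives Eb5.
A major sixth down from C#5 gives E4.
A5: a sixth down reaches C, and 9 semitones makes it C5.
D#5: a sixth down reaches F, and 9 semitones makes it F#4.
A major sixth down from F4 gives Ab3.
D#4: a sixth down reaches F, and 9 semitones makes it F#3.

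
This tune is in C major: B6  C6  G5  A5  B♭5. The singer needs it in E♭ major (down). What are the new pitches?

D6 Eb5 Bb4 C5 Db5

From C down to E♭ is a major sixth; apply that to each pitch.
B6 → D6
C6 → Eb5
G5 → Bb4
A5 → C5
Bb5 → Db5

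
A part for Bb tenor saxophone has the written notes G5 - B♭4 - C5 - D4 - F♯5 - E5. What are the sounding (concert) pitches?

Written C4 on the Bb tenor saxophone sounds as Bb2, a major ninth lower; apply that shift to every note.
G5 to F4
Bb4 to Ab3
C5 to Bb3
D4 to C3
F#5 to E4
E5 to D4

F4 Ab3 Bb3 C3 E4 D4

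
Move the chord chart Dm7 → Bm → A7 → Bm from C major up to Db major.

Ebm7 Cm Bb7 Cm

C major up to Db major is a minor second; each chord root moves by that interval while the quality stays the same.
Dm7: root D up a minor second → Eb, giving Ebm7.
Bm: root B up a minor second → C, giving Cm.
A7: root A up a minor second → Bb, giving Bb7.
Bm: root B up a minor second → C, giving Cm.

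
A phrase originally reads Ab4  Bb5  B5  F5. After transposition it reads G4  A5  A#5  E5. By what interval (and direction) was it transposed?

down a minor second

Take the first pair: Ab4 → G4. A to G spans 2 letter names, so the interval is some kind of second.
G4 to Ab4 is 1 semitone, which makes it a minor second; the second version is lower, so the direction is down.
Checking another pair — F5 → E5 — gives the same interval.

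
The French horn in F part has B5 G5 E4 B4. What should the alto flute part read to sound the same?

First find concert pitch: the French horn in F sounds a perfect fifth below written, so B5 G5 E4 B4 sounds E5 C5 A3 E4.
Then write for alto flute: it sounds a perfect fourth below written, so the part must be a perfect fourth above concert.
E5 → A5
C5 → F5
A3 → D4
E4 → A4

A5 F5 D4 A4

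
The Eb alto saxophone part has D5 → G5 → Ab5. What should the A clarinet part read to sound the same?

Ab4 Db5 Ebb5

First find concert pitch: the Eb alto saxophone sounds a major sixth below written, so D5 G5 Ab5 sounds F4 Bb4 Cb5.
Then write for A clarinet: it sounds a minor third below written, so the part must be a minor third above concert.
F4 → Ab4
Bb4 → Db5
Cb5 → Ebb5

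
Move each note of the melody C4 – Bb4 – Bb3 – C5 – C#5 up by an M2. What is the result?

D4 C5 C4 D5 D#5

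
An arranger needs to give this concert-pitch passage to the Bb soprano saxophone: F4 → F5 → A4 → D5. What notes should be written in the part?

The Bb soprano saxophone sounds a major second below written, so the written part must be a major second above concert — transpose each note up.
F4 becomes G4
F5 becomes G5
A4 becomes B4
D5 becomes E5

G4 G5 B4 E5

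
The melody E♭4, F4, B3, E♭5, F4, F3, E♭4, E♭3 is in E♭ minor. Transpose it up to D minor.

E♭ minor to D minor up is a major seventh, so every note moves up by that interval.
Eb4 → D5
F4 → E5
B3 → A#4
Eb5 → D6
F4 → E5
F3 → E4
Eb4 → D5
Eb3 → D4

D5 E5 A#4 D6 E5 E4 D5 D4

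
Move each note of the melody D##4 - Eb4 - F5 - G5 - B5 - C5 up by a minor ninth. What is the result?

E#5 Fb5 Gb6 Ab6 C7 Db6

D##4 becomes E#5
Eb4 becomes Fb5
F5 becomes Gb6
G5 becomes Ab6
B5 becomes C7
C5 becomes Db6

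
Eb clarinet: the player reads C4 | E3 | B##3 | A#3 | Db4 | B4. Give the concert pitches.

Eb4 G3 D##4 C#4 Fb4 D5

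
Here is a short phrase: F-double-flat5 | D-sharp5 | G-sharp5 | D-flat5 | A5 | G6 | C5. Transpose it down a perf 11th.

Fbb5 to Cbb4
D#5 to A#3
G#5 to D#4
Db5 to Ab3
A5 to E4
G6 to D5
C5 to G3

Cbb4 A#3 D#4 Ab3 E4 D5 G3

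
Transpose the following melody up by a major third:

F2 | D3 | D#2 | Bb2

A2 F#3 F##2 D3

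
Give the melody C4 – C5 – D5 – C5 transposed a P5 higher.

G4 G5 A5 G5

C4 → G4
C5 → G5
D5 → A5
C5 → G5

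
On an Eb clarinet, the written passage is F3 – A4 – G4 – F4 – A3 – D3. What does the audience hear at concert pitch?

Written C4 on the Eb clarinet sounds as Eb4, a minor third higher; apply that shift to every note.
F3 -> Ab3
A4 -> C5
G4 -> Bb4
F4 -> Ab4
A3 -> C4
D3 -> F3

Ab3 C5 Bb4 Ab4 C4 F3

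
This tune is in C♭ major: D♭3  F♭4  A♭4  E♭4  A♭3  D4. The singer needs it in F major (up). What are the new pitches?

From C♭ up to F is an augmented fourth; apply that to each pitch.
Db3 -> G3
Fb4 -> Bb4
Ab4 -> D5
Eb4 -> A4
Ab3 -> D4
D4 -> G#4

G3 Bb4 D5 A4 D4 G#4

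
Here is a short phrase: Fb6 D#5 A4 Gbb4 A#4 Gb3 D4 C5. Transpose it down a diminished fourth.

C6 A##4 E#4 Db4 E##4 D3 A#3 G#4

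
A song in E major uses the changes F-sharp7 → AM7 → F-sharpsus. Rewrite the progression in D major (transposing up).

E major up to D major is a minor seventh; each chord root moves by that interval while the quality stays the same.
F-sharp7: root F-sharp up a minor seventh → E, giving E7.
AM7: root A up a minor seventh → G, giving GM7.
F-sharpsus: root F-sharp up a minor seventh → E, giving Esus.

E7 GM7 Esus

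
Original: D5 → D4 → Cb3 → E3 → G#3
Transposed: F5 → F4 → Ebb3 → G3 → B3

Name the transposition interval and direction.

up a minor third

From D5 to F5 is 3 letter names — a third of some quality.
D5 to F5 is 3 semitones, which makes it a minor third; the second version is higher, so the direction is up.
Checking another pair — G#3 → B3 — gives the same interval.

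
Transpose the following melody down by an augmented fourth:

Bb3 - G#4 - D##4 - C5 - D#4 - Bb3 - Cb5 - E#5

Fb3 D4 A#3 Gb4 A3 Fb3 Gbb4 B4

Bb3 down an augmented fourth is Fb3.
G#4 down an augmented fourth is D4.
D##4: a fourth down reaches A, and 6 semitones makes it A#3.
C5: a fourth down reaches G, and 6 semitones makes it Gb4.
An augmented fourth down from D#4 gives A3.
Bb3 down an augmented fourth is Fb3.
Cb5: a fourth down reaches G, and 6 semitones makes it Gbb4.
E#5 down an augmented fourth is B4.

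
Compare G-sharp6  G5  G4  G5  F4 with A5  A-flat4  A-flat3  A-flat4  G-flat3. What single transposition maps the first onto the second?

Take the first pair: G#6 → A5. G to A spans 7 letter names, so the interval is some kind of seventh.
A5 to G#6 is 11 semitones, which makes it a major seventh; the second version is lower, so the direction is down.
Checking another pair — F4 → Gb3 — gives the same interval.

down a major seventh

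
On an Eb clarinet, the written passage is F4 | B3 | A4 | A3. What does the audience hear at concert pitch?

Ab4 D4 C5 C4

Written C4 on the Eb clarinet sounds as Eb4, a minor third higher; apply that shift to every note.
F4 becomes Ab4
B3 becomes D4
A4 becomes C5
A3 becomes C4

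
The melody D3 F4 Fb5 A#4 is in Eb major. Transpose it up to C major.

From Eb up to C is a major sixth; apply that to each pitch.
D3 becomes B3
F4 becomes D5
Fb5 becomes Db6
A#4 becomes F##5

B3 D5 Db6 F##5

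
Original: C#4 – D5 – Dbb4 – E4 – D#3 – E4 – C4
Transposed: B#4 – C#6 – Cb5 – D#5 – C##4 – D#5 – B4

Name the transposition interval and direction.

up a major seventh

Take the first pair: C#4 → B#4. C to B spans 7 letter names, so the interval is some kind of seventh.
C#4 to B#4 is 11 semitones, which makes it a major seventh; the second version is higher, so the direction is up.
Checking another pair — C4 → B4 — gives the same interval.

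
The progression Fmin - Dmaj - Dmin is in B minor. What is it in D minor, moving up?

Abmin Fmaj Fmin

B minor up to D minor is a minor third; each chord root moves by that interval while the quality stays the same.
Fmin: root F up a minor third → Ab, giving Abmin.
Dmaj: root D up a minor third → F, giving Fmaj.
Dmin: root D up a minor third → F, giving Fmin.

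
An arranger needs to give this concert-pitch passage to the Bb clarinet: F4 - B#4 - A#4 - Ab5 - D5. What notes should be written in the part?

G4 C##5 B#4 Bb5 E5

The Bb clarinet sounds a major second below written, so the written part must be a major second above concert — transpose each note up.
F4 becomes G4
B#4 becomes C##5
A#4 becomes B#4
Ab5 becomes Bb5
D5 becomes E5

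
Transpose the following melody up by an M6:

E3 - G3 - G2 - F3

A major sixth up from E3 gives C#4.
G3 up a major sixth is E4.
A major sixth up from G2 gives E3.
F3: a sixth up reaches D, and 9 semitones makes it D4.

C#4 E4 E3 D4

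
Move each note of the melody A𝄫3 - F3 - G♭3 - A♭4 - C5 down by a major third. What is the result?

Abb3 gives Fbb3
F3 gives Db3
Gb3 gives Ebb3
Ab4 gives Fb4
C5 gives Ab4

Fbb3 Db3 Ebb3 Fb4 Ab4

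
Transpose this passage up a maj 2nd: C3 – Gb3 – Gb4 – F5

C3 gives D3
Gb3 gives Ab3
Gb4 gives Ab4
F5 gives G5

D3 Ab3 Ab4 G5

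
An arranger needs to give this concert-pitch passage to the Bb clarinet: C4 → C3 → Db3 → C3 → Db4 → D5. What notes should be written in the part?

D4 D3 Eb3 D3 Eb4 E5

The Bb clarinet sounds a major second below written, so the written part must be a major second above concert — transpose each note up.
C4 -> D4
C3 -> D3
Db3 -> Eb3
C3 -> D3
Db4 -> Eb4
D5 -> E5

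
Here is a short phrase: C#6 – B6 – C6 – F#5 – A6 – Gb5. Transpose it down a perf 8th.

A perfect octave down from C#6 gives C#5.
B6 down a perfect octave is B5.
A perfect octave down from C6 gives C5.
F#5: an octave down reaches F, and 12 semitones makes it F#4.
A6 down a perfect octave is A5.
Gb5 down a perfect octave is Gb4.

C#5 B5 C5 F#4 A5 Gb4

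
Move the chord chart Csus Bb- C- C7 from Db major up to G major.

F#sus E- F#- F#7

Db major up to G major is an augmented fourth; each chord root moves by that interval while the quality stays the same.
Csus: root C up an augmented fourth → F#, giving F#sus.
Bb-: root Bb up an augmented fourth → E, giving E-.
C-: root C up an augmented fourth → F#, giving F#-.
C7: root C up an augmented fourth → F#, giving F#7.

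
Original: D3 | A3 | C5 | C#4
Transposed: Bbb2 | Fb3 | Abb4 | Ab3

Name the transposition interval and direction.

down an augmented third

From D3 to Bbb2 is 3 letter names — a third of some quality.
Bbb2 to D3 is 5 semitones, which makes it an augmented third; the second version is lower, so the direction is down.
Checking another pair — C#4 → Ab3 — gives the same interval.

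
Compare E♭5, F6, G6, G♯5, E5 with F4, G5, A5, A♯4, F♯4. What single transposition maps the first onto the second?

Take the first pair: Eb5 → F4. E to F spans 7 letter names, so the interval is some kind of seventh.
F4 to Eb5 is 10 semitones, which makes it a minor seventh; the second version is lower, so the direction is down.
Checking another pair — E5 → F#4 — gives the same interval.

down a minor seventh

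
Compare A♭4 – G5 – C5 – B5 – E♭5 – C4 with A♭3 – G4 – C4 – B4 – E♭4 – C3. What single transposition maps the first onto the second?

Take the first pair: Ab4 → Ab3. A to A spans 8 letter names, so the interval is some kind of octave.
Ab3 to Ab4 is 12 semitones, which makes it a perfect octave; the second version is lower, so the direction is down.
Checking another pair — C4 → C3 — gives the same interval.

down a perfect octave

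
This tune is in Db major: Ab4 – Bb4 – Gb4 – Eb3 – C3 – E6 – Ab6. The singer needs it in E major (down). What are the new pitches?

B3 C#4 A3 F#2 D#2 F##5 B5

From Db down to E is a diminished seventh; apply that to each pitch.
Ab4 -> B3
Bb4 -> C#4
Gb4 -> A3
Eb3 -> F#2
C3 -> D#2
E6 -> F##5
Ab6 -> B5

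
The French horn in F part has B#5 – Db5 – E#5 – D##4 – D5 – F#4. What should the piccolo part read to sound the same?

E#4 Gb3 A#3 G##2 G3 B2

First find concert pitch: the French horn in F sounds a perfect fifth below written, so B#5 Db5 E#5 D##4 D5 F#4 sounds E#5 Gb4 A#4 G##3 G4 B3.
Then write for piccolo: it sounds a perfect octave above written, so the part must be a perfect octave below concert.
E#5 → E#4
Gb4 → Gb3
A#4 → A#3
G##3 → G##2
G4 → G3
B3 → B2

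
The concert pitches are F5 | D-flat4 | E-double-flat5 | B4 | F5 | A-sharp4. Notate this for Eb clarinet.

D5 Bb3 Cb5 G#4 D5 F##4

Written C4 sounds as Eb4 on the Eb clarinet, so concert pitches are written a minor third down.
F5 gives D5
Db4 gives Bb3
Ebb5 gives Cb5
B4 gives G#4
F5 gives D5
A#4 gives F##4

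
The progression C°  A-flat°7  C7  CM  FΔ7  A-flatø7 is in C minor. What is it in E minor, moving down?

C minor down to E minor is a minor sixth; each chord root moves by that interval while the quality stays the same.
C°: root C down a minor sixth → E, giving E°.
A-flat°7: root A-flat down a minor sixth → C, giving C°7.
C7: root C down a minor sixth → E, giving E7.
CM: root C down a minor sixth → E, giving EM.
FΔ7: root F down a minor sixth → A, giving AΔ7.
A-flatø7: root A-flat down a minor sixth → C, giving Cø7.

E° C°7 E7 EM AΔ7 Cø7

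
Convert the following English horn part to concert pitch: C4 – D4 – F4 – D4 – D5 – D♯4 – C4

The English horn sounds a perfect fifth below written, so transpose each written note down a perfect fifth.
C4 gives F3
D4 gives G3
F4 gives Bb3
D4 gives G3
D5 gives G4
D#4 gives G#3
C4 gives F3

F3 G3 Bb3 G3 G4 G#3 F3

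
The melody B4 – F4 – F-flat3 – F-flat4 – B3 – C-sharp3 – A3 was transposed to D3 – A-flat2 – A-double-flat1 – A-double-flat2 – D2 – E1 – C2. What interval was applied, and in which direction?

down a major thirteenth

Take the first pair: B4 → D3. B to D spans 13 letter names, so the interval is some kind of thirteenth.
D3 to B4 is 21 semitones, which makes it a major thirteenth; the second version is lower, so the direction is down.
Checking another pair — A3 → C2 — gives the same interval.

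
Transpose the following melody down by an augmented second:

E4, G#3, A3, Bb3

Db4 F3 Gb3 Abb3

E4 -> Db4
G#3 -> F3
A3 -> Gb3
Bb3 -> Abb3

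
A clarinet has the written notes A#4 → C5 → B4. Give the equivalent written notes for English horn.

C##5 E5 D#5

First find concert pitch: the A clarinet sounds a minor third below written, so A#4 C5 B4 sounds F##4 A4 G#4.
Then write for English horn: it sounds a perfect fifth below written, so the part must be a perfect fifth above concert.
F##4 → C##5
A4 → E5
G#4 → D#5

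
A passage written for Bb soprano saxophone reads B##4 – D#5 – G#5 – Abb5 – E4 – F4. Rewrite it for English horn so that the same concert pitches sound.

E##5 G#5 C#6 Dbb6 A4 Bb4

First find concert pitch: the Bb soprano saxophone sounds a major second below written, so B##4 D#5 G#5 Abb5 E4 F4 sounds A##4 C#5 F#5 Gbb5 D4 Eb4.
Then write for English horn: it sounds a perfect fifth below written, so the part must be a perfect fifth above concert.
A##4 → E##5
C#5 → G#5
F#5 → C#6
Gbb5 → Dbb6
D4 → A4
Eb4 → Bb4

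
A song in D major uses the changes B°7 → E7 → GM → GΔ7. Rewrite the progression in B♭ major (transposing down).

G°7 C7 EbM EbΔ7

D major down to B♭ major is a major third; each chord root moves by that interval while the quality stays the same.
B°7: root B down a major third → G, giving G°7.
E7: root E down a major third → C, giving C7.
GM: root G down a major third → Eb, giving EbM.
GΔ7: root G down a major third → Eb, giving EbΔ7.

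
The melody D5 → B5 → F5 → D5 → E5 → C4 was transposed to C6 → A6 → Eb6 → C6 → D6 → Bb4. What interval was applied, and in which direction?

up a minor seventh

From D5 to C6 is 7 letter names — a seventh of some quality.
D5 to C6 is 10 semitones, which makes it a minor seventh; the second version is higher, so the direction is up.
Checking another pair — C4 → Bb4 — gives the same interval.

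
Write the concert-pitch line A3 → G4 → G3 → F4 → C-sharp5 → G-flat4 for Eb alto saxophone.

F#4 E5 E4 D5 A#5 Eb5

The Eb alto saxophone sounds a major sixth below written, so the written part must be a major sixth above concert — transpose each note up.
A3 -> F#4
G4 -> E5
G3 -> E4
F4 -> D5
C#5 -> A#5
Gb4 -> Eb5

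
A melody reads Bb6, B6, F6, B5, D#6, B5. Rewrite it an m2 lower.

Bb6 → A6
B6 → A#6
F6 → E6
B5 → A#5
D#6 → C##6
B5 → A#5

A6 A#6 E6 A#5 C##6 A#5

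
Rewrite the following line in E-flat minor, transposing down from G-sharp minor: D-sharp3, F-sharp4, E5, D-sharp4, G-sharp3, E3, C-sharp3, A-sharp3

From G-sharp down to E-flat is an augmented third; apply that to each pitch.
D#3 → Bb2
F#4 → Db4
E5 → Cb5
D#4 → Bb3
G#3 → Eb3
E3 → Cb3
C#3 → Ab2
A#3 → F3

Bb2 Db4 Cb5 Bb3 Eb3 Cb3 Ab2 F3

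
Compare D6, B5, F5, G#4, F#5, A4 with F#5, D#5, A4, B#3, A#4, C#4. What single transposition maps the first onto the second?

Take the first pair: D6 → F#5. D to F spans 6 letter names, so the interval is some kind of sixth.
F#5 to D6 is 8 semitones, which makes it a minor sixth; the second version is lower, so the direction is down.
Checking another pair — A4 → C#4 — gives the same interval.

down a minor sixth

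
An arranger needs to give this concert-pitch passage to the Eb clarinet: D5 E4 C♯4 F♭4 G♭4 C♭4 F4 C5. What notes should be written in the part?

The Eb clarinet sounds a minor third above written, so the written part must be a minor third below concert — transpose each note down.
D5 → B4
E4 → C#4
C#4 → A#3
Fb4 → Db4
Gb4 → Eb4
Cb4 → Ab3
F4 → D4
C5 → A4

B4 C#4 A#3 Db4 Eb4 Ab3 D4 A4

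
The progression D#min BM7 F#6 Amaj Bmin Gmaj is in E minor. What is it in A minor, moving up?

G#min EM7 B6 Dmaj Emin Cmaj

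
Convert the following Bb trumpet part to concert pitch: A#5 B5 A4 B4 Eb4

The Bb trumpet sounds a major second below written, so transpose each written note down a major second.
A#5 to G#5
B5 to A5
A4 to G4
B4 to A4
Eb4 to Db4

G#5 A5 G4 A4 Db4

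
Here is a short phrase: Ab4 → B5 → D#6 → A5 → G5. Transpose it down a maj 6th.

Ab4 down a major sixth is Cb4.
B5: a sixth down reaches D, and 9 semitones makes it D5.
D#6 down a major sixth is F#5.
A5: a sixth down reaches C, and 9 semitones makes it C5.
A major sixth down from G5 gives Bb4.

Cb4 D5 F#5 C5 Bb4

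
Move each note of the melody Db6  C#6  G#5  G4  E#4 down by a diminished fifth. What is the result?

G5 F##5 C##5 C#4 A##3

A diminished fifth down from Db6 gives G5.
C#6: a fifth down reaches F, and 6 semitones makes it F##5.
G#5 down a diminished fifth is C##5.
G4 down a diminished fifth is C#4.
A diminished fifth down from E#4 gives A##3.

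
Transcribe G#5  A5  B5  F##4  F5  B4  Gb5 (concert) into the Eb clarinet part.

Written C4 sounds as Eb4 on the Eb clarinet, so concert pitches are written a minor third down.
G#5 to E#5
A5 to F#5
B5 to G#5
F##4 to D##4
F5 to D5
B4 to G#4
Gb5 to Eb5

E#5 F#5 G#5 D##4 D5 G#4 Eb5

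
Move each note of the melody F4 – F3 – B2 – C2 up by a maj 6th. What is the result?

D5 D4 G#3 A2

F4 up a major sixth is D5.
A major sixth up from F3 gives D4.
B2 up a major sixth is G#3.
C2: a sixth up reaches A, and 9 semitones makes it A2.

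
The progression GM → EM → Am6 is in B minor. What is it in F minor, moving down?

DbM BbM Ebm6

B minor down to F minor is an augmented fourth; each chord root moves by that interval while the quality stays the same.
GM: root G down an augmented fourth → Db, giving DbM.
EM: root E down an augmented fourth → Bb, giving BbM.
Am6: root A down an augmented fourth → Eb, giving Ebm6.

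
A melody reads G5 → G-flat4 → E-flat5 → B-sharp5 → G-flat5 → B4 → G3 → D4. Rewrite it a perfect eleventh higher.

G5 gives C7
Gb4 gives Cb6
Eb5 gives Ab6
B#5 gives E#7
Gb5 gives Cb7
B4 gives E6
G3 gives C5
D4 gives G5

C7 Cb6 Ab6 E#7 Cb7 E6 C5 G5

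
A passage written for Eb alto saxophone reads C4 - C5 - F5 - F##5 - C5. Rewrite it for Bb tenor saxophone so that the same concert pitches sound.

First find concert pitch: the Eb alto saxophone sounds a major sixth below written, so C4 C5 F5 F##5 C5 sounds Eb3 Eb4 Ab4 A#4 Eb4.
Then write for Bb tenor saxophone: it sounds a major ninth below written, so the part must be a major ninth above concert.
Eb3 → F4
Eb4 → F5
Ab4 → Bb5
A#4 → B#5
Eb4 → F5

F4 F5 Bb5 B#5 F5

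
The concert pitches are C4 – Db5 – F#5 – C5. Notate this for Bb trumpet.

Written C4 sounds as Bb3 on the Bb trumpet, so concert pitches are written a major second up.
C4 becomes D4
Db5 becomes Eb5
F#5 becomes G#5
C5 becomes D5

D4 Eb5 G#5 D5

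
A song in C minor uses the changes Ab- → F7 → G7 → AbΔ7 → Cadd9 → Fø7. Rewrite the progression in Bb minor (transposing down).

Gb- Eb7 F7 GbΔ7 Bbadd9 Ebø7

C minor down to Bb minor is a major second; each chord root moves by that interval while the quality stays the same.
Ab-: root Ab down a major second → Gb, giving Gb-.
F7: root F down a major second → Eb, giving Eb7.
G7: root G down a major second → F, giving F7.
AbΔ7: root Ab down a major second → Gb, giving GbΔ7.
Cadd9: root C down a major second → Bb, giving Bbadd9.
Fø7: root F down a major second → Eb, giving Ebø7.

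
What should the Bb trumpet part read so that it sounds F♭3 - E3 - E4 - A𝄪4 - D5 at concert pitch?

Gb3 F#3 F#4 B##4 E5

Written C4 sounds as Bb3 on the Bb trumpet, so concert pitches are written a major second up.
Fb3 -> Gb3
E3 -> F#3
E4 -> F#4
A##4 -> B##4
D5 -> E5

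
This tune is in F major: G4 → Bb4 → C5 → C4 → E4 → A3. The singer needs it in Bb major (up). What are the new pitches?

From F up to Bb is a perfect fourth; apply that to each pitch.
G4 -> C5
Bb4 -> Eb5
C5 -> F5
C4 -> F4
E4 -> A4
A3 -> D4

C5 Eb5 F5 F4 A4 D4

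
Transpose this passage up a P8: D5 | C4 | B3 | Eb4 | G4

A perfect octave up from D5 gives D6.
C4: an octave up reaches C, and 12 semitones makes it C5.
B3 up a perfect octave is B4.
Eb4: an octave up reaches E, and 12 semitones makes it Eb5.
A perfect octave up from G4 gives G5.

D6 C5 B4 Eb5 G5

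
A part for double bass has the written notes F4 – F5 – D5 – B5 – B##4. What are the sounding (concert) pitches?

F3 F4 D4 B4 B##3

The double bass sounds a perfect octave below written, so transpose each written note down a perfect octave.
F4 gives F3
F5 gives F4
D5 gives D4
B5 gives B4
B##4 gives B##3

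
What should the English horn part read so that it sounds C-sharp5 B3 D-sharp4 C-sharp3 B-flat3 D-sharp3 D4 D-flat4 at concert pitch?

G#5 F#4 A#4 G#3 F4 A#3 A4 Ab4

The English horn sounds a perfect fifth below written, so the written part must be a perfect fifth above concert — transpose each note up.
C#5 -> G#5
B3 -> F#4
D#4 -> A#4
C#3 -> G#3
Bb3 -> F4
D#3 -> A#3
D4 -> A4
Db4 -> Ab4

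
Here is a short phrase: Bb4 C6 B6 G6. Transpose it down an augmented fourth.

Fb4 Gb5 F6 Db6

Bb4 down an augmented fourth is Fb4.
An augmented fourth down from C6 gives Gb5.
An augmented fourth down from B6 gives F6.
An augmented fourth down from G6 gives Db6.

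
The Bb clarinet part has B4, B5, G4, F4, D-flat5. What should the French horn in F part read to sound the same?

First find concert pitch: the Bb clarinet sounds a major second below written, so B4 B5 G4 F4 D-flat5 sounds A4 A5 F4 Eb4 Cb5.
Then write for French horn in F: it sounds a perfect fifth below written, so the part must be a perfect fifth above concert.
A4 → E5
A5 → E6
F4 → C5
Eb4 → Bb4
Cb5 → Gb5

E5 E6 C5 Bb4 Gb5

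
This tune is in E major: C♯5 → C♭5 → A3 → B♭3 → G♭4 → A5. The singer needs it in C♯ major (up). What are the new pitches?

A#5 Ab5 F#4 G4 Eb5 F#6

From E up to C♯ is a major sixth; apply that to each pitch.
C#5 gives A#5
Cb5 gives Ab5
A3 gives F#4
Bb3 gives G4
Gb4 gives Eb5
A5 gives F#6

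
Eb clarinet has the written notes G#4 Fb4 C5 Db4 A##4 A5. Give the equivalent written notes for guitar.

First find concert pitch: the Eb clarinet sounds a minor third above written, so G#4 Fb4 C5 Db4 A##4 A5 sounds B4 Abb4 Eb5 Fb4 C##5 C6.
Then write for guitar: it sounds a perfect octave below written, so the part must be a perfect octave above concert.
B4 → B5
Abb4 → Abb5
Eb5 → Eb6
Fb4 → Fb5
C##5 → C##6
C6 → C7

B5 Abb5 Eb6 Fb5 C##6 C7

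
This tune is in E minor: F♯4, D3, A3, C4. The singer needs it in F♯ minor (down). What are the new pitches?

G#3 E2 B2 D3

From E down to F♯ is a minor seventh; apply that to each pitch.
F#4 -> G#3
D3 -> E2
A3 -> B2
C4 -> D3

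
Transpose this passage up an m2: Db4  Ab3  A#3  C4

Db4 -> Ebb4
Ab3 -> Bbb3
A#3 -> B3
C4 -> Db4

Ebb4 Bbb3 B3 Db4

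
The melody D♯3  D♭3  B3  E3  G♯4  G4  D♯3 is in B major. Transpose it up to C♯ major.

E#3 Eb3 C#4 F#3 A#4 A4 E#3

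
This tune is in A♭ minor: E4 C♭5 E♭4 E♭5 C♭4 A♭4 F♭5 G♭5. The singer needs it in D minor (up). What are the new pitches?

A#4 F5 A4 A5 F4 D5 Bb5 C6

From A♭ up to D is an augmented fourth; apply that to each pitch.
E4 -> A#4
Cb5 -> F5
Eb4 -> A4
Eb5 -> A5
Cb4 -> F4
Ab4 -> D5
Fb5 -> Bb5
Gb5 -> C6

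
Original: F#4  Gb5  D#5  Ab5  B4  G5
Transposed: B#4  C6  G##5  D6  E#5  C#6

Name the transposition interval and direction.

From F#4 to B#4 is 4 letter names — a fourth of some quality.
F#4 to B#4 is 6 semitones, which makes it an augmented fourth; the second version is higher, so the direction is up.
Checking another pair — G5 → C#6 — gives the same interval.

up an augmented fourth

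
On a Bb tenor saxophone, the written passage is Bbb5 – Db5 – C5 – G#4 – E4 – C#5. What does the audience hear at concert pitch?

Abb4 Cb4 Bb3 F#3 D3 B3

The Bb tenor saxophone sounds a major ninth below written, so transpose each written note down a major ninth.
Bbb5 becomes Abb4
Db5 becomes Cb4
C5 becomes Bb3
G#4 becomes F#3
E4 becomes D3
C#5 becomes B3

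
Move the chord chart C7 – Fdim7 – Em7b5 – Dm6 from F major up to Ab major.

Eb7 Abdim7 Gm7b5 Fm6

F major up to Ab major is a minor third; each chord root moves by that interval while the quality stays the same.
C7: root C up a minor third → Eb, giving Eb7.
Fdim7: root F up a minor third → Ab, giving Abdim7.
Em7b5: root E up a minor third → G, giving Gm7b5.
Dm6: root D up a minor third → F, giving Fm6.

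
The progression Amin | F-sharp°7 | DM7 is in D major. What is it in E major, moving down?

D major down to E major is a minor seventh; each chord root moves by that interval while the quality stays the same.
Amin: root A down a minor seventh → B, giving Bmin.
F-sharp°7: root F-sharp down a minor seventh → G#, giving G#°7.
DM7: root D down a minor seventh → E, giving EM7.

Bmin G#°7 EM7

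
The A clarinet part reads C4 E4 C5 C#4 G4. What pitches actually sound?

The A clarinet sounds a minor third below written, so transpose each written note down a minor third.
C4 becomes A3
E4 becomes C#4
C5 becomes A4
C#4 becomes A#3
G4 becomes E4

A3 C#4 A4 A#3 E4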